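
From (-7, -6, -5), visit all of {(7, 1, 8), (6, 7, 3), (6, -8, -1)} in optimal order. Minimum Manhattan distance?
50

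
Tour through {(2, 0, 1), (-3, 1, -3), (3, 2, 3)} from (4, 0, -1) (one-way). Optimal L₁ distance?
22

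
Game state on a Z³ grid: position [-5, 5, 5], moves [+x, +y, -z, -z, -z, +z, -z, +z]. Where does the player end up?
(-4, 6, 3)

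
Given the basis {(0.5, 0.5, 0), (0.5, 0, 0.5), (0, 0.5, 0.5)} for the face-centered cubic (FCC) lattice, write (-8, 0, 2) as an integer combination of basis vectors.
-10b₁ - 6b₂ + 10b₃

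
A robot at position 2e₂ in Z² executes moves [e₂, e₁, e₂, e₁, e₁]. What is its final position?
(3, 4)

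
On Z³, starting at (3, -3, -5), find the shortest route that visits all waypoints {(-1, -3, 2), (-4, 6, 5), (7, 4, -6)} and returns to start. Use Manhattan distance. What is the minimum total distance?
62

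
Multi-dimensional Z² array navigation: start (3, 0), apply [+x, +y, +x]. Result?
(5, 1)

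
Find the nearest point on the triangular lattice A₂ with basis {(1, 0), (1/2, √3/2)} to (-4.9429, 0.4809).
(-5, 0)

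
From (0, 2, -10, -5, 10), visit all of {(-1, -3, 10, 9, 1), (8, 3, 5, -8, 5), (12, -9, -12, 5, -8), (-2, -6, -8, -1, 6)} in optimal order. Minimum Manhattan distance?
151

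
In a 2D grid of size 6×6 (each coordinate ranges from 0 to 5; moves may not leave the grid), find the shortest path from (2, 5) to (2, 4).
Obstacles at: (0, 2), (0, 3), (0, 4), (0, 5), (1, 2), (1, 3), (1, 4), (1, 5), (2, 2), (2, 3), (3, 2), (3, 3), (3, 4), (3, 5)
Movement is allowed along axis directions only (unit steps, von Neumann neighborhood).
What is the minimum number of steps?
1
(one shortest path: (2, 5) → (2, 4))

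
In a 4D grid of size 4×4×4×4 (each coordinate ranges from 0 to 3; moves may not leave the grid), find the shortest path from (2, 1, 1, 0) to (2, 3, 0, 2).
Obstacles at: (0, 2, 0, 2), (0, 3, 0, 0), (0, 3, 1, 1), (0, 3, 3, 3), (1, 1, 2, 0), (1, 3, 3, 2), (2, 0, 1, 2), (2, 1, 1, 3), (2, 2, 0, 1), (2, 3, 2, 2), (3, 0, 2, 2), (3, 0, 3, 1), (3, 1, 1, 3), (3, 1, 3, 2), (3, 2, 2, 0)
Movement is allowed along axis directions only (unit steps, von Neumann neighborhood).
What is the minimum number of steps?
5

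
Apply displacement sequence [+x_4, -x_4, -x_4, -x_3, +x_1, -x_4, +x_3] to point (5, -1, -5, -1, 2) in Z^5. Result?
(6, -1, -5, -3, 2)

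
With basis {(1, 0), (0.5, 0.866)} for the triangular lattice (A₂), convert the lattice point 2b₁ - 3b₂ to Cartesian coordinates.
(0.5, -2.598)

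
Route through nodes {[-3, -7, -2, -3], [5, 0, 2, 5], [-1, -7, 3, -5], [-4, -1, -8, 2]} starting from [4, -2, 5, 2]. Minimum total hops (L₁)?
59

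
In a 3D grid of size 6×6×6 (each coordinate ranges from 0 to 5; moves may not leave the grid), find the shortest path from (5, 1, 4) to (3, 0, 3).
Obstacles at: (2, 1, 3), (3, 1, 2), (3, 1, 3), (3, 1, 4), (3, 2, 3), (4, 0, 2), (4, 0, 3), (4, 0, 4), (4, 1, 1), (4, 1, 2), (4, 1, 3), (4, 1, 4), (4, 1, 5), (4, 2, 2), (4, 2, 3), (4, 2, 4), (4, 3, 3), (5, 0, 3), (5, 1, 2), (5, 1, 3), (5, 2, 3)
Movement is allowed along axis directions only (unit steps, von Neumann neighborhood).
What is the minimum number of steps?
6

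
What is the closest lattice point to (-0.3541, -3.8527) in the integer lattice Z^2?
(0, -4)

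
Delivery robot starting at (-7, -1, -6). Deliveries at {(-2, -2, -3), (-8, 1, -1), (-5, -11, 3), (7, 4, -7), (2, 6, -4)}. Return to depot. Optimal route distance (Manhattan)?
88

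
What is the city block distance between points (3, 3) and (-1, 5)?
6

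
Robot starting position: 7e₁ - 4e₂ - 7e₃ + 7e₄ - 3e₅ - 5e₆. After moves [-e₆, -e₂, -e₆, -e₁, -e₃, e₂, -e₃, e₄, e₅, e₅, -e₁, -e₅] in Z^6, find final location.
(5, -4, -9, 8, -2, -7)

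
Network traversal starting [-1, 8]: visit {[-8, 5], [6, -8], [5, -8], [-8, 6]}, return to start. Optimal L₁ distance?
60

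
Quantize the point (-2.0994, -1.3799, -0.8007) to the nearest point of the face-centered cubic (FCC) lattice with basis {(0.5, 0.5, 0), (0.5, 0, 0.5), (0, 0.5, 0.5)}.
(-2, -1.5, -0.5)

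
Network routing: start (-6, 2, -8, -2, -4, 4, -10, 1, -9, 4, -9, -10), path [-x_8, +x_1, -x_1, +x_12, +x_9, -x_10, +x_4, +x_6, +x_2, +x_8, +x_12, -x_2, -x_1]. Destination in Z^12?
(-7, 2, -8, -1, -4, 5, -10, 1, -8, 3, -9, -8)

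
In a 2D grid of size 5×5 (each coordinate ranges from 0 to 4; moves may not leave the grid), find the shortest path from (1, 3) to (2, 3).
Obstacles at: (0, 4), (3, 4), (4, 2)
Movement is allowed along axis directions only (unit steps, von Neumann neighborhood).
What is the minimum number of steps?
1
(one shortest path: (1, 3) → (2, 3))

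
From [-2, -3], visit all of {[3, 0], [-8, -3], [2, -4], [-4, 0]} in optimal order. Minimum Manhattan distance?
24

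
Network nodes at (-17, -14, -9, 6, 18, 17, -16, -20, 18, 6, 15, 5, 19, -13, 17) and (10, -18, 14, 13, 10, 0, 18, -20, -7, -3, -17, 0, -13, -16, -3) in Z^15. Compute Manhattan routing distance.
246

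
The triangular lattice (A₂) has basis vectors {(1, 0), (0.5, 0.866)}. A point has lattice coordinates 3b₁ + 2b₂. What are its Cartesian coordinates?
(4, 1.732)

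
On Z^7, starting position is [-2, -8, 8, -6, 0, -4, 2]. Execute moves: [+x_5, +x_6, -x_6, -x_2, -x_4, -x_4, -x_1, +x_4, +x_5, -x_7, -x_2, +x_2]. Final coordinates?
(-3, -9, 8, -7, 2, -4, 1)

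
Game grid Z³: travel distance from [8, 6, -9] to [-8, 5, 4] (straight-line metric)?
20.6398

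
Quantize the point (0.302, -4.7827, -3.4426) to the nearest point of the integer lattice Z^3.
(0, -5, -3)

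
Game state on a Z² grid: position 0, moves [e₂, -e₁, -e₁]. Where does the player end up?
(-2, 1)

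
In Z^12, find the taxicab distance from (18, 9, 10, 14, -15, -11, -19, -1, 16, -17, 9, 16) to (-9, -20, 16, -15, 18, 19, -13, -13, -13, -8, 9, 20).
214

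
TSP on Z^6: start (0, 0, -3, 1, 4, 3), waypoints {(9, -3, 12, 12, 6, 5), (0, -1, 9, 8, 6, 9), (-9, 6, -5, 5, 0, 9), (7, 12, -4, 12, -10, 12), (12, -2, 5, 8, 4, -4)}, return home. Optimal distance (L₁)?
212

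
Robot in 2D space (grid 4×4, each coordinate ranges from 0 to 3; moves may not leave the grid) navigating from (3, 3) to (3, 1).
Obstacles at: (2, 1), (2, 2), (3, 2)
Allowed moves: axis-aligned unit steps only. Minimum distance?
8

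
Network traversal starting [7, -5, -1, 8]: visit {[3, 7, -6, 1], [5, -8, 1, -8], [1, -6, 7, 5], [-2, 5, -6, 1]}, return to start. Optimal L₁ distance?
112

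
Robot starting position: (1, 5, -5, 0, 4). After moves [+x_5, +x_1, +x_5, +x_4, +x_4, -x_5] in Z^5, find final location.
(2, 5, -5, 2, 5)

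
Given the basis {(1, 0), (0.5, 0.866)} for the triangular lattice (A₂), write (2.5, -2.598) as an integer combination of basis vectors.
4b₁ - 3b₂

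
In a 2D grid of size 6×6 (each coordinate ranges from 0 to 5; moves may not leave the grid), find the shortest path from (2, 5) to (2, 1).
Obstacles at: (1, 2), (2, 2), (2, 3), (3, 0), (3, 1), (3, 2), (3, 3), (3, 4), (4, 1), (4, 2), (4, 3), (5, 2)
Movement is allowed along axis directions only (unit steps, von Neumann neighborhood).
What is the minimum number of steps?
8
(one shortest path: (2, 5) → (1, 5) → (0, 5) → (0, 4) → (0, 3) → (0, 2) → (0, 1) → (1, 1) → (2, 1))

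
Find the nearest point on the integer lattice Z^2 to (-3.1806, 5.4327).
(-3, 5)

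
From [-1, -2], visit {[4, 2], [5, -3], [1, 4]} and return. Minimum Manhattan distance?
26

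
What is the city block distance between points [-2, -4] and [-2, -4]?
0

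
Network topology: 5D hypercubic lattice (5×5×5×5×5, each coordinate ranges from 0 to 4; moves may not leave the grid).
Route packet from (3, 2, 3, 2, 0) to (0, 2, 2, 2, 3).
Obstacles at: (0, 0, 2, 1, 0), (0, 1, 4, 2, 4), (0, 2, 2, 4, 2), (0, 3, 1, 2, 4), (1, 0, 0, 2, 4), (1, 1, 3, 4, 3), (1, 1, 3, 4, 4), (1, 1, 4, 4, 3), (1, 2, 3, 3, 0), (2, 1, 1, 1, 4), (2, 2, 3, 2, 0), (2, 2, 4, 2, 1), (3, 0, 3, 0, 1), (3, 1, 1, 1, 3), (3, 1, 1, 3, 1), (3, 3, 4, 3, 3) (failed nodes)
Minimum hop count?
7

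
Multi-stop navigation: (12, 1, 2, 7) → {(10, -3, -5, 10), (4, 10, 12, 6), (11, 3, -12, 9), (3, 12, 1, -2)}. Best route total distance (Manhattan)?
94
(one optimal route: (12, 1, 2, 7) → (10, -3, -5, 10) → (11, 3, -12, 9) → (4, 10, 12, 6) → (3, 12, 1, -2))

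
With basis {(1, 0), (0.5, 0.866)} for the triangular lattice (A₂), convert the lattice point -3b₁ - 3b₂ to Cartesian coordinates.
(-4.5, -2.598)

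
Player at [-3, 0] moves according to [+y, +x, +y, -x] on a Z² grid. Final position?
(-3, 2)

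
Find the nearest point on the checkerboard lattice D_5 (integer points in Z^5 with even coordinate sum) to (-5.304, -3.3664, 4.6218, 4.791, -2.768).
(-5, -3, 4, 5, -3)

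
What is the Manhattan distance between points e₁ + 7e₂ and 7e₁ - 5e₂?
18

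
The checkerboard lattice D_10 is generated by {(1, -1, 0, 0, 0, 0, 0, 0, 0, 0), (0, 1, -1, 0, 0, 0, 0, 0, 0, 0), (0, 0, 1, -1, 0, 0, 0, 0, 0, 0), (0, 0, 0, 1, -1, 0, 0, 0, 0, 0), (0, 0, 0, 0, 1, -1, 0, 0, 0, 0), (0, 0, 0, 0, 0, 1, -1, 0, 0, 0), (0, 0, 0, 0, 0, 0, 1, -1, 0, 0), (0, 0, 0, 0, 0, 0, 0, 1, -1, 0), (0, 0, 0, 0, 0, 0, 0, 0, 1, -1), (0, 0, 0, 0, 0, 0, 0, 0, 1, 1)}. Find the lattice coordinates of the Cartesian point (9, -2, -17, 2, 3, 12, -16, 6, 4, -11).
9b₁ + 7b₂ - 10b₃ - 8b₄ - 5b₅ + 7b₆ - 9b₇ - 3b₈ + 6b₉ - 5b₁₀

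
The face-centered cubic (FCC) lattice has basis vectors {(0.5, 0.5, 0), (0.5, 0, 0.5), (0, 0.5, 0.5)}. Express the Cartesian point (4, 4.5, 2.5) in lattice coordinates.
6b₁ + 2b₂ + 3b₃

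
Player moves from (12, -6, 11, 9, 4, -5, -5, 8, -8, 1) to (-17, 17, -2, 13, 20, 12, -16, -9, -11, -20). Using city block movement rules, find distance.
154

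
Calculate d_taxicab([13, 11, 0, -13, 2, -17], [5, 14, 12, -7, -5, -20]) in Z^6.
39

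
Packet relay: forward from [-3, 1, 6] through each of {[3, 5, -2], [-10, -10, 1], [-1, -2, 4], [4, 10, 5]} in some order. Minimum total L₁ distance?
67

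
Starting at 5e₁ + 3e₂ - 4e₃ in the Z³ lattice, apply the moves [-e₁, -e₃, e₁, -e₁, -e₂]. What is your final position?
(4, 2, -5)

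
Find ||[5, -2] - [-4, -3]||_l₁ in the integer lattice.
10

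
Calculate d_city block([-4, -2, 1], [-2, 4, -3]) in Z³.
12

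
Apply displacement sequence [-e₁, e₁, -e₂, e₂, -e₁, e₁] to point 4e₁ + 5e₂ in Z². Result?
(4, 5)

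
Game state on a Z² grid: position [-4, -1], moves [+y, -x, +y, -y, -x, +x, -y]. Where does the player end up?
(-5, -1)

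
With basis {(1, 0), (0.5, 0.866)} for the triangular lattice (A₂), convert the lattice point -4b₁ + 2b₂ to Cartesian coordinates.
(-3, 1.732)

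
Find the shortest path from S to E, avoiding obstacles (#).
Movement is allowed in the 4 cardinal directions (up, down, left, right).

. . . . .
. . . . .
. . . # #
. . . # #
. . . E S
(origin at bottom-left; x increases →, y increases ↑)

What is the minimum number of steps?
1
(one shortest path: (4, 0) → (3, 0))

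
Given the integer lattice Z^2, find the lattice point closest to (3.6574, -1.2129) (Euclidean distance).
(4, -1)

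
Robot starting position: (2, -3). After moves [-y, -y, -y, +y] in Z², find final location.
(2, -5)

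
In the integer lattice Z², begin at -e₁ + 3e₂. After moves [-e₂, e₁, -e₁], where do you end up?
(-1, 2)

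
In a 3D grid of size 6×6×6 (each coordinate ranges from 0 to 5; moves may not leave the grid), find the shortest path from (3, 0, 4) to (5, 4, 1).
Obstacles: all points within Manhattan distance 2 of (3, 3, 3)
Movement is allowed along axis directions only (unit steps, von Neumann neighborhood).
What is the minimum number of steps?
9
(one shortest path: (3, 0, 4) → (4, 0, 4) → (5, 0, 4) → (5, 1, 4) → (5, 2, 4) → (5, 3, 4) → (5, 4, 4) → (5, 4, 3) → (5, 4, 2) → (5, 4, 1))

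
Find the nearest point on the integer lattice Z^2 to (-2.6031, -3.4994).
(-3, -3)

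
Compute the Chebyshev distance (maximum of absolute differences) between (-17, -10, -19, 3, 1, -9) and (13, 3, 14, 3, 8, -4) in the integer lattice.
33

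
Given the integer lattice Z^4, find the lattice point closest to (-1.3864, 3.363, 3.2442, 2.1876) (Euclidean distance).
(-1, 3, 3, 2)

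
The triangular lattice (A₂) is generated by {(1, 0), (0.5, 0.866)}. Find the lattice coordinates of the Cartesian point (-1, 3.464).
-3b₁ + 4b₂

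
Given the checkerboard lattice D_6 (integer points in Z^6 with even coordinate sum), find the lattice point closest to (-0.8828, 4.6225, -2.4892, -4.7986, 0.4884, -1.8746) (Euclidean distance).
(-1, 5, -3, -5, 0, -2)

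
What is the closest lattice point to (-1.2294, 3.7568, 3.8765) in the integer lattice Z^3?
(-1, 4, 4)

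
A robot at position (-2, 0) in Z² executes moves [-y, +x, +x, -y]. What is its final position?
(0, -2)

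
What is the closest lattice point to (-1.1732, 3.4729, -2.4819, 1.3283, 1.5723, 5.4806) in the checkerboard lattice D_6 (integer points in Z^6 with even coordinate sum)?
(-1, 3, -2, 1, 2, 5)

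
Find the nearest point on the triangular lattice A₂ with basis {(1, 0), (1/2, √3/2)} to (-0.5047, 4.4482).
(-0.5, 4.33)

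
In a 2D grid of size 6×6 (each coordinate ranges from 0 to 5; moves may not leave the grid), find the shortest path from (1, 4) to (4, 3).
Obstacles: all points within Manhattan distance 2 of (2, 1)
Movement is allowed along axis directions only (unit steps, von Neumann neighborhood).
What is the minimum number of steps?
4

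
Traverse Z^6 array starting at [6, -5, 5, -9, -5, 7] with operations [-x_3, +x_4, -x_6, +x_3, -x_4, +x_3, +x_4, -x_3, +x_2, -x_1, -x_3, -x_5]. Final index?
(5, -4, 4, -8, -6, 6)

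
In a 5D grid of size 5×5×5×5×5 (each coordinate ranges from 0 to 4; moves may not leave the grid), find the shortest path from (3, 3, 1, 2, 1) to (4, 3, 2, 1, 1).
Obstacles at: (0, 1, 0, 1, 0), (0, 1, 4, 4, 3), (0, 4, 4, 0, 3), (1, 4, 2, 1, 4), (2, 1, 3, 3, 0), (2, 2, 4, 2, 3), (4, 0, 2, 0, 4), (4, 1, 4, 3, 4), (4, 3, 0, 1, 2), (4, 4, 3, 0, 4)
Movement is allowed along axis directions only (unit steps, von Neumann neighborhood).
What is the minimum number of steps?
3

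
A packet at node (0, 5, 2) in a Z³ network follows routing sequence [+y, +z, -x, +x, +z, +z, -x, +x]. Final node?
(0, 6, 5)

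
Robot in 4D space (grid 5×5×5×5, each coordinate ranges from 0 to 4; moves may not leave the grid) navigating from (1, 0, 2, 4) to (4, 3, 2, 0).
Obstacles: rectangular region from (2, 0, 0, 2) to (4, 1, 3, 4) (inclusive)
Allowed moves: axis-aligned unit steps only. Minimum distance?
10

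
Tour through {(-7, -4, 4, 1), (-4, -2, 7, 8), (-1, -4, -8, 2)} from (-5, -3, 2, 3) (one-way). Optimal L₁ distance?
46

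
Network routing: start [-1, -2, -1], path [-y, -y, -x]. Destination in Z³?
(-2, -4, -1)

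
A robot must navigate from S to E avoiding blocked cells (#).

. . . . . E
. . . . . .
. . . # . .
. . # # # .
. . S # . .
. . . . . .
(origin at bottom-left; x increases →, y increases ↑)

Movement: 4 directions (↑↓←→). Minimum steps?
9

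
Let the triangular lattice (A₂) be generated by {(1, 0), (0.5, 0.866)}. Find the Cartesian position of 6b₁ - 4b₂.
(4, -3.464)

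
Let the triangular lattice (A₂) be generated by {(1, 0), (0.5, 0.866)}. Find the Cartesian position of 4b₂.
(2, 3.464)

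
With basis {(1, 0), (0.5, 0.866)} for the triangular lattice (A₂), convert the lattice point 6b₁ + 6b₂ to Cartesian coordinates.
(9, 5.196)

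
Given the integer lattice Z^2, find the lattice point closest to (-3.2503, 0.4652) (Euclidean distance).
(-3, 0)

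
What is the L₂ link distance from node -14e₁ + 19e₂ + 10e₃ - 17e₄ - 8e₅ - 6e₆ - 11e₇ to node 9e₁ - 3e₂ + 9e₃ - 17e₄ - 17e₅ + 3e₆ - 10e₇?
34.3074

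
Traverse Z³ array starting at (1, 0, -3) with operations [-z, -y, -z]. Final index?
(1, -1, -5)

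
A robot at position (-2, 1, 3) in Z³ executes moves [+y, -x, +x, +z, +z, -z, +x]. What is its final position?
(-1, 2, 4)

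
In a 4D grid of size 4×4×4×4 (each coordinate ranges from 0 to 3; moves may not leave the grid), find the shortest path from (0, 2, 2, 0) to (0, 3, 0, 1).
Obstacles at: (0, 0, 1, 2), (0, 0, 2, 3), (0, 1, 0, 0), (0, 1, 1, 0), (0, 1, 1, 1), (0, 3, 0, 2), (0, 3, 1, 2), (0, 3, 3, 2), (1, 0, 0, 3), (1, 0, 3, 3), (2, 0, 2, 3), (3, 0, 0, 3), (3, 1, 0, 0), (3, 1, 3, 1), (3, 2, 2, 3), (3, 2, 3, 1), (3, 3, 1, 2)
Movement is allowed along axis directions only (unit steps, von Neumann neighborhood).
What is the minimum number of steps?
4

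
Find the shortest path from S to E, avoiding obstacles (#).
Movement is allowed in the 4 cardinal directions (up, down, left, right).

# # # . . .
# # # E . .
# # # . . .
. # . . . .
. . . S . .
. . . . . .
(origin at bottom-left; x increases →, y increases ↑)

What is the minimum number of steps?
3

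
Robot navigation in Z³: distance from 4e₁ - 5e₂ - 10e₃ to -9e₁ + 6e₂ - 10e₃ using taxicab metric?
24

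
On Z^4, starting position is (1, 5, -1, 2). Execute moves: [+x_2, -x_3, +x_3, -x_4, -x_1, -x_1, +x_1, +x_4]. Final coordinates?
(0, 6, -1, 2)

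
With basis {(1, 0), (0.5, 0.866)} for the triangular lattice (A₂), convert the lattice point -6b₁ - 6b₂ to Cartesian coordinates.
(-9, -5.196)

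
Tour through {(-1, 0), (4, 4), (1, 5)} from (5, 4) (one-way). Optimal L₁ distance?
12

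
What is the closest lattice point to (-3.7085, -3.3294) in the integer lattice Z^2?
(-4, -3)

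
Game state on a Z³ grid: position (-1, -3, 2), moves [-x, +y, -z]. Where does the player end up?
(-2, -2, 1)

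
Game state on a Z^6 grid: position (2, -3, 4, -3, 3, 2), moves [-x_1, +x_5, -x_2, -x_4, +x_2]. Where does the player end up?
(1, -3, 4, -4, 4, 2)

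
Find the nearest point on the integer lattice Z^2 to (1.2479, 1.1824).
(1, 1)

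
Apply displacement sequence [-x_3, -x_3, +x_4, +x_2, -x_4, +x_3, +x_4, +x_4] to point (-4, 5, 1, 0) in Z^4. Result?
(-4, 6, 0, 2)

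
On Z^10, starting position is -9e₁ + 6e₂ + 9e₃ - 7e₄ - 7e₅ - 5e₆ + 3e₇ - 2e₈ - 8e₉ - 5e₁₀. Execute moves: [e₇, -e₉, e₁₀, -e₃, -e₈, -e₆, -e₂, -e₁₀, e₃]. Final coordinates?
(-9, 5, 9, -7, -7, -6, 4, -3, -9, -5)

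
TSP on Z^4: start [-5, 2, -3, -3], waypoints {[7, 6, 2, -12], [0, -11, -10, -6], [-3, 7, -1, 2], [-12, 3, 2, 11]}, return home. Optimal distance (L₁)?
150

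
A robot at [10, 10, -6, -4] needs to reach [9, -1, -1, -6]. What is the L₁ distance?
19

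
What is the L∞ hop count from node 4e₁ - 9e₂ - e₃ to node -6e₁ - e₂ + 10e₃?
11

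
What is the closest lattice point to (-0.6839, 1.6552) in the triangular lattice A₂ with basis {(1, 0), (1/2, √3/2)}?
(-1, 1.732)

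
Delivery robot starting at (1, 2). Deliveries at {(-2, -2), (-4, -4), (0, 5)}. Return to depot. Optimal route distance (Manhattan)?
28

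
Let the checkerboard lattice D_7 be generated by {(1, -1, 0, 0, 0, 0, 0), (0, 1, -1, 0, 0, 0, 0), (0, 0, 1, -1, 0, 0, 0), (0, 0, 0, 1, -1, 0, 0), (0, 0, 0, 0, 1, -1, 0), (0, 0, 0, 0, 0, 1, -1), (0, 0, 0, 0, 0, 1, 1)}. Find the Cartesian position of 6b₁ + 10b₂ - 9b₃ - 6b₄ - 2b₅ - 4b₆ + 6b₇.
(6, 4, -19, 3, 4, 4, 10)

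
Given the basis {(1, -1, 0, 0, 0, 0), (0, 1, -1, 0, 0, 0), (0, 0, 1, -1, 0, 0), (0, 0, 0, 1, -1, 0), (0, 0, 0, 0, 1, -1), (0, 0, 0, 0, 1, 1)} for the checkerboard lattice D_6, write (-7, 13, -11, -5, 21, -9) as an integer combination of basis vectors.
-7b₁ + 6b₂ - 5b₃ - 10b₄ + 10b₅ + b₆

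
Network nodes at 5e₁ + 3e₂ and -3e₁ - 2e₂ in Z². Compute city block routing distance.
13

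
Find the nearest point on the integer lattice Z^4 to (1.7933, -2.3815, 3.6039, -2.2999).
(2, -2, 4, -2)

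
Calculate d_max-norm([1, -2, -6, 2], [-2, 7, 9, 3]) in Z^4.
15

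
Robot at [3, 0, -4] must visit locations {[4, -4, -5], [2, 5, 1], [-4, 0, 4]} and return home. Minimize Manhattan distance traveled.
52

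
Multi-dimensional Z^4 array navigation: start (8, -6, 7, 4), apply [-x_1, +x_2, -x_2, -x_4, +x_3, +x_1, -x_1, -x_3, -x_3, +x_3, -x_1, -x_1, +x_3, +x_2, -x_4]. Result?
(5, -5, 8, 2)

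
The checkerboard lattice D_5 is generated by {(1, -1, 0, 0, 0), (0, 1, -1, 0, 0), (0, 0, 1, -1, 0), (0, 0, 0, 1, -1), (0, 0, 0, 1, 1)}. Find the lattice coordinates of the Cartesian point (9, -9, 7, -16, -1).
9b₁ + 7b₃ - 4b₄ - 5b₅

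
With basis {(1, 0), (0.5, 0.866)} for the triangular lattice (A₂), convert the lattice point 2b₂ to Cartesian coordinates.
(1, 1.732)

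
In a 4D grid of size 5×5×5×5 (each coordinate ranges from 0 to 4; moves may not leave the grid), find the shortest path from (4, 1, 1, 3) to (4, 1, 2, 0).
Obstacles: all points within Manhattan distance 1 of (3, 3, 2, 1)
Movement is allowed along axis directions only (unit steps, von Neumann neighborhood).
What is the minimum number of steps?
4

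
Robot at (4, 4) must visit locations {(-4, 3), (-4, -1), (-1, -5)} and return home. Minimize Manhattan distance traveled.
34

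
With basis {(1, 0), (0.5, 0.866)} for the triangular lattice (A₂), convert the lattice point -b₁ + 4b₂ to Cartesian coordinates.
(1, 3.464)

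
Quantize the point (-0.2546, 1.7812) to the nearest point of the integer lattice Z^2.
(0, 2)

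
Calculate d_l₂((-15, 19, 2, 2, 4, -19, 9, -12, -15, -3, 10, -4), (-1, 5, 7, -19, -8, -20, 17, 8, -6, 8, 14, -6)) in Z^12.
41.0974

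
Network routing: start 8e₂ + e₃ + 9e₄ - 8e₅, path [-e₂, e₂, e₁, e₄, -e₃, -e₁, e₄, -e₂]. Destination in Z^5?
(0, 7, 0, 11, -8)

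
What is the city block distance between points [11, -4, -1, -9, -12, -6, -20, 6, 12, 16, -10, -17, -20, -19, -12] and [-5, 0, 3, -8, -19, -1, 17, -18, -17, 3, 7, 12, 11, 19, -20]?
263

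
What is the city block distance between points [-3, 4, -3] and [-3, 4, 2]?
5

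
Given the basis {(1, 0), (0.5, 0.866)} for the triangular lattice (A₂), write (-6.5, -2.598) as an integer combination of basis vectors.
-5b₁ - 3b₂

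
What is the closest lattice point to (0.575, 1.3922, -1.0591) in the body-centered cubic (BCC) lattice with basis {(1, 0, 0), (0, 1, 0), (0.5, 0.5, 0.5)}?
(0.5, 1.5, -1.5)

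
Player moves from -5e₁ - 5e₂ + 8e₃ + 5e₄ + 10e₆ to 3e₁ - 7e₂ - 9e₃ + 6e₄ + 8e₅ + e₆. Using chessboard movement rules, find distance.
17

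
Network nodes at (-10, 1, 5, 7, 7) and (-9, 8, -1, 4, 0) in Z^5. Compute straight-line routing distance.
12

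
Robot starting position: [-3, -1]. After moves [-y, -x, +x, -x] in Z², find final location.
(-4, -2)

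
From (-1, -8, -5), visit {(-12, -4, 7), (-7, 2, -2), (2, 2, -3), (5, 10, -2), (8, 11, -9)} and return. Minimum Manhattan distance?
112
(one optimal route: (-1, -8, -5) → (-12, -4, 7) → (-7, 2, -2) → (2, 2, -3) → (5, 10, -2) → (8, 11, -9) → (-1, -8, -5))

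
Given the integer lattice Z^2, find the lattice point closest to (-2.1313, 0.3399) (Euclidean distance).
(-2, 0)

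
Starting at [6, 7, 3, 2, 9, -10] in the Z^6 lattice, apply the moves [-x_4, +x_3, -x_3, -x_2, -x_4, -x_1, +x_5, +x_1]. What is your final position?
(6, 6, 3, 0, 10, -10)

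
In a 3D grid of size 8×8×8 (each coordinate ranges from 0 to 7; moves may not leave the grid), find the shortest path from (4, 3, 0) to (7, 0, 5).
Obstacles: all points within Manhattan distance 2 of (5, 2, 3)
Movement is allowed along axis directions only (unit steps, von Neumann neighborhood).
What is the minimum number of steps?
11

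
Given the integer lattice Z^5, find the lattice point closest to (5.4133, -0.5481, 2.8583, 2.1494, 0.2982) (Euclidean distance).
(5, -1, 3, 2, 0)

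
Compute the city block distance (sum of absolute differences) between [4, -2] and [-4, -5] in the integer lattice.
11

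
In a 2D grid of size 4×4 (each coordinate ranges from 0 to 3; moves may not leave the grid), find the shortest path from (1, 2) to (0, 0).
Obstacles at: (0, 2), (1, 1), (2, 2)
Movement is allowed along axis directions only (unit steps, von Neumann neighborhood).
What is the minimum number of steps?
9
(one shortest path: (1, 2) → (1, 3) → (2, 3) → (3, 3) → (3, 2) → (3, 1) → (2, 1) → (2, 0) → (1, 0) → (0, 0))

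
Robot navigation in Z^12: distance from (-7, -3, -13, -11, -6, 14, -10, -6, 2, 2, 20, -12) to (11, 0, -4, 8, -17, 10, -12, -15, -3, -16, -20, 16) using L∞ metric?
40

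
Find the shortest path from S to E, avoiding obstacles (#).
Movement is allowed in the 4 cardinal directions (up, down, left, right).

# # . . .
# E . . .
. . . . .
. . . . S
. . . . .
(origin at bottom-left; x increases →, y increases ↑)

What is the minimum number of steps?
5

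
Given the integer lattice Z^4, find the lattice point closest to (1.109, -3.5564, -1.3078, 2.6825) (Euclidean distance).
(1, -4, -1, 3)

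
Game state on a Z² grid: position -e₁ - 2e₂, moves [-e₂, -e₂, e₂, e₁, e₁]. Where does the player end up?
(1, -3)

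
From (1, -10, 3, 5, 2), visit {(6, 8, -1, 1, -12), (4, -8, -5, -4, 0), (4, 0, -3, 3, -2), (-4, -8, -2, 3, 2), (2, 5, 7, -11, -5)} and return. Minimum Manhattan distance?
154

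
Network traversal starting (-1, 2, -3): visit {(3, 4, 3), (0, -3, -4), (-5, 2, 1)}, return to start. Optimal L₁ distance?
44
(one optimal route: (-1, 2, -3) → (0, -3, -4) → (3, 4, 3) → (-5, 2, 1) → (-1, 2, -3))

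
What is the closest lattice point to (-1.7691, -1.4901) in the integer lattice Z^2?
(-2, -1)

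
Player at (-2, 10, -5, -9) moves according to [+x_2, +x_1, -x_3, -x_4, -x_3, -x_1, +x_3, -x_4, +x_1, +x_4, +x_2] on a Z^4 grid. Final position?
(-1, 12, -6, -10)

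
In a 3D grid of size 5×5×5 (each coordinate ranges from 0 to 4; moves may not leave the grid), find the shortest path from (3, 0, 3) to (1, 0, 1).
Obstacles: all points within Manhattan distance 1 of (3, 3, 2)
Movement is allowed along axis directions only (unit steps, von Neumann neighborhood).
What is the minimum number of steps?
4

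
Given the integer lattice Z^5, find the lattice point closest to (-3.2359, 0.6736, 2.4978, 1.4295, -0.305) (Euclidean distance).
(-3, 1, 2, 1, 0)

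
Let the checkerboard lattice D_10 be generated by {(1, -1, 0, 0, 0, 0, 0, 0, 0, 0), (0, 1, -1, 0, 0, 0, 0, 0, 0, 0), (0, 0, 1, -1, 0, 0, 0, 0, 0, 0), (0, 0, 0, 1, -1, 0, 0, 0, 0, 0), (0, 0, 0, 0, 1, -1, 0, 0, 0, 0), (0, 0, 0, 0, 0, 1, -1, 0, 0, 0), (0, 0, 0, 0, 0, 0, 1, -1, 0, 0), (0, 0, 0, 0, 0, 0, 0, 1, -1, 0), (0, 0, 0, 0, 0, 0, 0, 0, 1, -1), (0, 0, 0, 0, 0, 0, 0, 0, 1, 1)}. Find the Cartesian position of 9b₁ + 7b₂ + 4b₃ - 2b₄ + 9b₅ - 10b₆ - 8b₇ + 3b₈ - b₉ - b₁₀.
(9, -2, -3, -6, 11, -19, 2, 11, -5, 0)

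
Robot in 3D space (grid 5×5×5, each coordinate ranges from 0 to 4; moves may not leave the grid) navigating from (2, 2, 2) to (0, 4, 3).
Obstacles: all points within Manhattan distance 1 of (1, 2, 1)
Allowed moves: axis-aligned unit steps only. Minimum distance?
5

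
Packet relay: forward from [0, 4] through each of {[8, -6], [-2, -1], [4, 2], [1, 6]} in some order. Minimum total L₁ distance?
34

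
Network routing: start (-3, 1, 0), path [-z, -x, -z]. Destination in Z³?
(-4, 1, -2)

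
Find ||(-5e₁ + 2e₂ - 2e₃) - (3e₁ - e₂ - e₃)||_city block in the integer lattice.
12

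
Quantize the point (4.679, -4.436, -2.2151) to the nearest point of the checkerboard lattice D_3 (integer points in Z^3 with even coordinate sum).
(5, -5, -2)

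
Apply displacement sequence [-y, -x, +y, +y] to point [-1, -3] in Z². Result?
(-2, -2)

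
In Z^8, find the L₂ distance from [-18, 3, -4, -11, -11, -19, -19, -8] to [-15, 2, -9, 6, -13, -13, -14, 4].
23.0868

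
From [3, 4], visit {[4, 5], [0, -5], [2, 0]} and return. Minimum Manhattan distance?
28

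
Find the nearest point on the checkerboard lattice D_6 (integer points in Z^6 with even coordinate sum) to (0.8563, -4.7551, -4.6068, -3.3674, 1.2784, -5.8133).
(1, -5, -4, -3, 1, -6)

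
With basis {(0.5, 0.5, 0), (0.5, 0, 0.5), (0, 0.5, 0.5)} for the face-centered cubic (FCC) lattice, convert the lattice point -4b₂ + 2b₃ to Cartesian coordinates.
(-2, 1, -1)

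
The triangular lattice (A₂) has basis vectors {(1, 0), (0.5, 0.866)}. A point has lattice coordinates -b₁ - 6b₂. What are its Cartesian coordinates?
(-4, -5.196)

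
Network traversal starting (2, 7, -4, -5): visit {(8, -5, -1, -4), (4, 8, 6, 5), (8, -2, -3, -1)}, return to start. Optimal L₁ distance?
82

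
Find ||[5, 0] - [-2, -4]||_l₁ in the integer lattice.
11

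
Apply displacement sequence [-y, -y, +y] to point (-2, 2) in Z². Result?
(-2, 1)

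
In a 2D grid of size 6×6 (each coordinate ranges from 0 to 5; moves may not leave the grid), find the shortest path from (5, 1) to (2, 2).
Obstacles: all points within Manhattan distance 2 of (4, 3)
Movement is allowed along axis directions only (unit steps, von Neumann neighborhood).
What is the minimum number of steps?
6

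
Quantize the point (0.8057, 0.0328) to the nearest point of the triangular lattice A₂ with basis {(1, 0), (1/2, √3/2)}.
(1, 0)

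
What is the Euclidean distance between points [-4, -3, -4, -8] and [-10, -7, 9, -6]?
15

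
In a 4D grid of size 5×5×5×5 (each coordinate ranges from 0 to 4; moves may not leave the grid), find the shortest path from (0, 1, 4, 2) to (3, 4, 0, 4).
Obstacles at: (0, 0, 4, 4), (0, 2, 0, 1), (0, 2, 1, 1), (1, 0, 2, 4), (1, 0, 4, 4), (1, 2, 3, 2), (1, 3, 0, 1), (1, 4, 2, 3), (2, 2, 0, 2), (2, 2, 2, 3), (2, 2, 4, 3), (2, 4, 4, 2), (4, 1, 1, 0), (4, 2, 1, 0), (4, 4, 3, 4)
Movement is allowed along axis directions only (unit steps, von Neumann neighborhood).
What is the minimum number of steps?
12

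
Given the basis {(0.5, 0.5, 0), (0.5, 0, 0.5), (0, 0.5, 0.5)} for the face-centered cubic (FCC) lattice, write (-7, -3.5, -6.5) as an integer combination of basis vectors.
-4b₁ - 10b₂ - 3b₃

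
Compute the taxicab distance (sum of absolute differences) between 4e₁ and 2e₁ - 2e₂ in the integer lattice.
4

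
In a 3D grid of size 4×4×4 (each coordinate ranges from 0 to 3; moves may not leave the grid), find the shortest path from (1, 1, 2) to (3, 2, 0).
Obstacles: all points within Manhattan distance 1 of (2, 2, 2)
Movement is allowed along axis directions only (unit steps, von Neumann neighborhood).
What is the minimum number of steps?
5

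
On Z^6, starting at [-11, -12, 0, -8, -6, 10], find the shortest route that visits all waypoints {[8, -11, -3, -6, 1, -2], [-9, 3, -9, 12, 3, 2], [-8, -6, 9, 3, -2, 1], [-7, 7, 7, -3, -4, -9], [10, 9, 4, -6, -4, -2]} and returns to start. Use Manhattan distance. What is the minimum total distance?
250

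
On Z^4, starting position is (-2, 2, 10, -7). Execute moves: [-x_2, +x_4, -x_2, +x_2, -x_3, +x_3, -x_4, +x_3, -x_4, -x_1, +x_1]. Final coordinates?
(-2, 1, 11, -8)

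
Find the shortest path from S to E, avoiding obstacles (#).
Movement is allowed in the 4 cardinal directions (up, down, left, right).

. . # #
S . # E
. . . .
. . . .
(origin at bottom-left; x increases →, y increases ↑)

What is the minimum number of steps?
5
(one shortest path: (0, 2) → (1, 2) → (1, 1) → (2, 1) → (3, 1) → (3, 2))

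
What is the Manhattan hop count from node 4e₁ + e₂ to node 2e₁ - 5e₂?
8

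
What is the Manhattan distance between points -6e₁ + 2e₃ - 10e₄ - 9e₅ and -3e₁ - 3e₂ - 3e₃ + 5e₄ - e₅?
34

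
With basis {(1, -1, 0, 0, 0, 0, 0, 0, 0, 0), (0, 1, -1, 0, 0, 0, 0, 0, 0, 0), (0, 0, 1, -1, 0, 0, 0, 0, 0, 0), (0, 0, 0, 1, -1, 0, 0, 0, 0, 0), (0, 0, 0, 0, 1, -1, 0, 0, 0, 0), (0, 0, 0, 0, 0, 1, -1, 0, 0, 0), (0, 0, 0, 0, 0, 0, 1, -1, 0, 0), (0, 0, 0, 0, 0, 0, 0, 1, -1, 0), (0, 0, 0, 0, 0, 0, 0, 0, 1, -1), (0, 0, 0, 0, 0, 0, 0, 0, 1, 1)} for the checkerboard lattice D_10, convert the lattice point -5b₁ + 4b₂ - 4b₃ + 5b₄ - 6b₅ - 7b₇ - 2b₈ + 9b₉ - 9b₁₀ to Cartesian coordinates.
(-5, 9, -8, 9, -11, 6, -7, 5, 2, -18)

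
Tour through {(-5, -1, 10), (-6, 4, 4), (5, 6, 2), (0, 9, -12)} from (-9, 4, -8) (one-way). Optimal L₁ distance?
67
(one optimal route: (-9, 4, -8) → (0, 9, -12) → (5, 6, 2) → (-6, 4, 4) → (-5, -1, 10))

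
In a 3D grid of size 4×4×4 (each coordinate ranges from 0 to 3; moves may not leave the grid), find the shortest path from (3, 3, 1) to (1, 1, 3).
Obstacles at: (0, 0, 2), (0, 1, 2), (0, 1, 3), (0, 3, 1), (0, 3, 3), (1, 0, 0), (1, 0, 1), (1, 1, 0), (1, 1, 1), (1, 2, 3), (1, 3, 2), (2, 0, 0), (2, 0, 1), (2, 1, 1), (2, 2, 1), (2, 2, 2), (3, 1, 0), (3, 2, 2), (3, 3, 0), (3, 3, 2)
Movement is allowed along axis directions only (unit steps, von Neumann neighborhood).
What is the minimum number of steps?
6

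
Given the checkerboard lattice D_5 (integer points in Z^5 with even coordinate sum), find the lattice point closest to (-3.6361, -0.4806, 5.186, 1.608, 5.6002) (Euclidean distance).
(-4, -1, 5, 2, 6)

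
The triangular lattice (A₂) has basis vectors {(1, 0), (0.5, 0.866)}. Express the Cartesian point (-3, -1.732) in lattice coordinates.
-2b₁ - 2b₂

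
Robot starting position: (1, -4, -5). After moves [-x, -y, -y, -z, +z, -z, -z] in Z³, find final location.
(0, -6, -7)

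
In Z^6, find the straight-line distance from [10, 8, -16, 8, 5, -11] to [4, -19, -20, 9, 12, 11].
36.2629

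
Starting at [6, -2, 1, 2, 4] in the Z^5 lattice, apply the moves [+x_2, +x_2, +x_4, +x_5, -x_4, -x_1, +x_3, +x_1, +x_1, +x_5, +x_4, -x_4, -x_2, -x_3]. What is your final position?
(7, -1, 1, 2, 6)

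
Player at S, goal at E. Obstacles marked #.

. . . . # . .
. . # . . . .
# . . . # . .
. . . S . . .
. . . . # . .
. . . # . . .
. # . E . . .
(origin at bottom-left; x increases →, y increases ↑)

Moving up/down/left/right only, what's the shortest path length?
5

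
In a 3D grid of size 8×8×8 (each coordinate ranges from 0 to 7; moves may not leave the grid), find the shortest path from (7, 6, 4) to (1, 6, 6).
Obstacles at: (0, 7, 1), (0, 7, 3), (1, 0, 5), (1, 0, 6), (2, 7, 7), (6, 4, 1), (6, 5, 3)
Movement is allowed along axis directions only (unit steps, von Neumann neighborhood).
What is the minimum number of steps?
8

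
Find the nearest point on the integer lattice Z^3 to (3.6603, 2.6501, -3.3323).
(4, 3, -3)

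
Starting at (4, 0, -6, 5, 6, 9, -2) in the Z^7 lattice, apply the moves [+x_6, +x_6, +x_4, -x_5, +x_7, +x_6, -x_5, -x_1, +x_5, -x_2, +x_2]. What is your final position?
(3, 0, -6, 6, 5, 12, -1)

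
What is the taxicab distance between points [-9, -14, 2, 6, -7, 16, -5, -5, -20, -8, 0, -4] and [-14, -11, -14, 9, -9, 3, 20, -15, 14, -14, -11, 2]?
134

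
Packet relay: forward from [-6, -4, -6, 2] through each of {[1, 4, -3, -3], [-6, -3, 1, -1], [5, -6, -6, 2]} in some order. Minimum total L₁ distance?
53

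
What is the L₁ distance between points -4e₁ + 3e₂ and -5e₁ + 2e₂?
2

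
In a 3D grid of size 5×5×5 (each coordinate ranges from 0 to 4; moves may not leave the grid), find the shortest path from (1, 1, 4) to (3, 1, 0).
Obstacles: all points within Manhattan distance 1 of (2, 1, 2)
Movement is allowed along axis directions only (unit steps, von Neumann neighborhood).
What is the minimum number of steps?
8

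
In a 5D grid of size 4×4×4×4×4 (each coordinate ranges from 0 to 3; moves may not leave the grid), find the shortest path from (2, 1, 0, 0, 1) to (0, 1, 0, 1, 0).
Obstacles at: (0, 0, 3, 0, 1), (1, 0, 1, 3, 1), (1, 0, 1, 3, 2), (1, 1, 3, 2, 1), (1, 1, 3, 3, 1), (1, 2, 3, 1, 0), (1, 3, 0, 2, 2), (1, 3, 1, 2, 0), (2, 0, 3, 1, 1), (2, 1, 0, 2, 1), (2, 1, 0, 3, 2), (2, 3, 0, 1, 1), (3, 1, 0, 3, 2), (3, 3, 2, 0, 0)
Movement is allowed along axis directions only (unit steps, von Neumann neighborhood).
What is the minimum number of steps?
4
(one shortest path: (2, 1, 0, 0, 1) → (1, 1, 0, 0, 1) → (0, 1, 0, 0, 1) → (0, 1, 0, 1, 1) → (0, 1, 0, 1, 0))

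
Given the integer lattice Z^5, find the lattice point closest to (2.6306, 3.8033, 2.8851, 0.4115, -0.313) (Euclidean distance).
(3, 4, 3, 0, 0)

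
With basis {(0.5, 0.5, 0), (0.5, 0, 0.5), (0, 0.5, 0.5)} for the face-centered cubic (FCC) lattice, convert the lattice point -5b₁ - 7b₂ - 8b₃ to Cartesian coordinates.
(-6, -6.5, -7.5)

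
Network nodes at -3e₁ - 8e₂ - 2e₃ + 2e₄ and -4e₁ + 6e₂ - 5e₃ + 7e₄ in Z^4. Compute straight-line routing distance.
15.1987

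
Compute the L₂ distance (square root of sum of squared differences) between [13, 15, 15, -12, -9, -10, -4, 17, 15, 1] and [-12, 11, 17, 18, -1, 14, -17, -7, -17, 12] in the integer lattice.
63.8357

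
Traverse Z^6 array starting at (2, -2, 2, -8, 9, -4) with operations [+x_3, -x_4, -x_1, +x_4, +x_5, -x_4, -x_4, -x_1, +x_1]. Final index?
(1, -2, 3, -10, 10, -4)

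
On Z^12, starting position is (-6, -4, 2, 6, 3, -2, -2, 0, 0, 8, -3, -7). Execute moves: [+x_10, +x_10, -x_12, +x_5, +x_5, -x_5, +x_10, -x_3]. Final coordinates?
(-6, -4, 1, 6, 4, -2, -2, 0, 0, 11, -3, -8)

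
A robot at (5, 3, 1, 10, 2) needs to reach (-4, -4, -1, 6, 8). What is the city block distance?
28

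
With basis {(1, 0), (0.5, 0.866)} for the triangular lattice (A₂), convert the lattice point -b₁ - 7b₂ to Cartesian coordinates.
(-4.5, -6.062)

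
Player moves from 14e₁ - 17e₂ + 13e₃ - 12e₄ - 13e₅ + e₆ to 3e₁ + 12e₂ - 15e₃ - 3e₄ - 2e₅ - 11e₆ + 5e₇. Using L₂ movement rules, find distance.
46.0109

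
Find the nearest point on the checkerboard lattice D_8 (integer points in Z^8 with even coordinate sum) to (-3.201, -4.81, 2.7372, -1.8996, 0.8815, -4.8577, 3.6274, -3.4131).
(-3, -5, 3, -2, 1, -5, 4, -3)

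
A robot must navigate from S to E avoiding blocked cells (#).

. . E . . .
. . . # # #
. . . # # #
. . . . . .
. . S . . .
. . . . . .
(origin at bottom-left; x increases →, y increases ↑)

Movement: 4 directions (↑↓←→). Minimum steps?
4
(one shortest path: (2, 1) → (2, 2) → (2, 3) → (2, 4) → (2, 5))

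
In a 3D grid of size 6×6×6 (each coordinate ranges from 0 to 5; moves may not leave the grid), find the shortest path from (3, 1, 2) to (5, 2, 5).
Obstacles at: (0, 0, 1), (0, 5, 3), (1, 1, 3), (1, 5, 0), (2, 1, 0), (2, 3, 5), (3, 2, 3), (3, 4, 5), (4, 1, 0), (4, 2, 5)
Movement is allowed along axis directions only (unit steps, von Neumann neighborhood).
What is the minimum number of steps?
6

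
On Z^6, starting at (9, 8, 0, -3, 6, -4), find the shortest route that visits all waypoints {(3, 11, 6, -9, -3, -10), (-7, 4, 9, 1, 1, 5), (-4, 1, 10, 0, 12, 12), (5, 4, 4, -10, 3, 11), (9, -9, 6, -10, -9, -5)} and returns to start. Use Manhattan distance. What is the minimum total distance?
232
(one optimal route: (9, 8, 0, -3, 6, -4) → (3, 11, 6, -9, -3, -10) → (9, -9, 6, -10, -9, -5) → (5, 4, 4, -10, 3, 11) → (-4, 1, 10, 0, 12, 12) → (-7, 4, 9, 1, 1, 5) → (9, 8, 0, -3, 6, -4))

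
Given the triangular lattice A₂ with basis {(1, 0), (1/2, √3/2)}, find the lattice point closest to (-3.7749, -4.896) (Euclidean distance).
(-4, -5.196)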